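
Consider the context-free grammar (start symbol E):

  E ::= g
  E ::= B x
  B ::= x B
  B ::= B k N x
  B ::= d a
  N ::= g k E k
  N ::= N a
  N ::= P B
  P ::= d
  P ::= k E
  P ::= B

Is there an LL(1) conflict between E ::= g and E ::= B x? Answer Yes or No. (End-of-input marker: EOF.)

No

FIRST(g) = { g } and FIRST(B x) = { d, x }.
The FIRST sets are disjoint and neither alternative is nullable — no conflict.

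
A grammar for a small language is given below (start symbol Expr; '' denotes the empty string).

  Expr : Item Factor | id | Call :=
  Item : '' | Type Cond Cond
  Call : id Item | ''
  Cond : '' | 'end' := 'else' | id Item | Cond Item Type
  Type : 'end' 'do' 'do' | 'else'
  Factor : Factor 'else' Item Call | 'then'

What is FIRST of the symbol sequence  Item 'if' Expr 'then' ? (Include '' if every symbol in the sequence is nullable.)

Add FIRST(Item)\{''} = { 'else', 'end' }; Item is nullable, continue.
'if' is a terminal; add {'if'} and stop.

{ 'else', 'end', 'if' }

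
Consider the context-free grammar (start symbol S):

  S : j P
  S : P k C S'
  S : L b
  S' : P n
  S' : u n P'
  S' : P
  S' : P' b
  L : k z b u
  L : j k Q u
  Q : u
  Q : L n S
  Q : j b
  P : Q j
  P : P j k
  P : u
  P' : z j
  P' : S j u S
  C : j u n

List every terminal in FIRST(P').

{ j, k, u, z }

P' : z j contributes {z}.
From P' : S j u S: add FIRST(S) = { j, k, u }.
Union: FIRST(P') = { j, k, u, z }.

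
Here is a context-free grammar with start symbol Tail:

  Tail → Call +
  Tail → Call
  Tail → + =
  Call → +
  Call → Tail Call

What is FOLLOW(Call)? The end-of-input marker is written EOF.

In Tail → Call +: add FIRST(+) = { + }.
In Tail → Call: Call is at the end, add FOLLOW(Tail) = { EOF, + }.
In Call → Tail Call: Call is at the end, add FOLLOW(Call) = { EOF, + }.
Union: FOLLOW(Call) = { EOF, + }.

{ EOF, + }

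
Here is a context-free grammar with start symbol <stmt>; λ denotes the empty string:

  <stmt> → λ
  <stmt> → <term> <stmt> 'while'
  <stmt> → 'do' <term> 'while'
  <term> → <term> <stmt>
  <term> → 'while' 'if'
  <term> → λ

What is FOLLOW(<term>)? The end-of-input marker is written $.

In <stmt> → <term> <stmt> 'while': add FIRST(<stmt> 'while') = { 'do', 'while' }.
In <stmt> → 'do' <term> 'while': add FIRST('while') = { 'while' }.
In <term> → <term> <stmt>: add FIRST(<stmt>)\{λ} = { 'do', 'while' }.
  Since <stmt> is nullable, also add FOLLOW(<term>) = { 'do', 'while' }.
Union: FOLLOW(<term>) = { 'do', 'while' }.

{ 'do', 'while' }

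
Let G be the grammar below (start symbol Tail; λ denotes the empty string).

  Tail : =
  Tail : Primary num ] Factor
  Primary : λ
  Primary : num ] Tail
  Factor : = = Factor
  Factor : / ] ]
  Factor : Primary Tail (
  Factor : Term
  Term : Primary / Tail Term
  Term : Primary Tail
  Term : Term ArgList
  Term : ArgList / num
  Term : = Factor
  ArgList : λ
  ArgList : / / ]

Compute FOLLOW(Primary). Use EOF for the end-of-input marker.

{ /, =, num }

In Tail : Primary num ] Factor: add FIRST(num ] Factor) = { num }.
In Factor : Primary Tail (: add FIRST(Tail () = { =, num }.
In Term : Primary / Tail Term: add FIRST(/ Tail Term) = { / }.
In Term : Primary Tail: add FIRST(Tail) = { =, num }.
Union: FOLLOW(Primary) = { /, =, num }.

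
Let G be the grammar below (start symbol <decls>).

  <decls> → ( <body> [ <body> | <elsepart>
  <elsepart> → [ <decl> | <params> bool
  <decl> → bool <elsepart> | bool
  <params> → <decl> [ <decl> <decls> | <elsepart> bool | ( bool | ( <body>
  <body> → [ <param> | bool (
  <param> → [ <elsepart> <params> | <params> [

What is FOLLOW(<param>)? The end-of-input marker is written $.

{ $, [, bool }

In <body> → [ <param>: <param> is at the end, add FOLLOW(<body>) = { $, [, bool }.
Union: FOLLOW(<param>) = { $, [, bool }.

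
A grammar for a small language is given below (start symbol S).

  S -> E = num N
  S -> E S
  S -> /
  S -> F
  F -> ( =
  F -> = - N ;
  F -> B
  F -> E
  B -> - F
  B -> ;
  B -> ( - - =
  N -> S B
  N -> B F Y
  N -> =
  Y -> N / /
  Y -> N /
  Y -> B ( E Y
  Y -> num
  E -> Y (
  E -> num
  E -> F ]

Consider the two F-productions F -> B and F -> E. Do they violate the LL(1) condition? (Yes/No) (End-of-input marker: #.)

Yes

FIRST(B) = { (, -, ; } and FIRST(E) = { (, -, /, ;, =, num }.
Both contain (, so the two alternatives are not disjoint — LL(1) conflict.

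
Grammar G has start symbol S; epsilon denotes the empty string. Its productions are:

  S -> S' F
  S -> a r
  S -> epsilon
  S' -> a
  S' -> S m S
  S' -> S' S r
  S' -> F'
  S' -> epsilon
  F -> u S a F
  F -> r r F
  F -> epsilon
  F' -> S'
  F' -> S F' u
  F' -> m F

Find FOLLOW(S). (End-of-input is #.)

S is the start symbol, so # ∈ FOLLOW(S).
In S' -> S m S: add FIRST(m S) = { m }.
In S' -> S m S: S is at the end, add FOLLOW(S') = { #, a, m, r, u }.
In S' -> S' S r: add FIRST(r) = { r }.
In F -> u S a F: add FIRST(a F) = { a }.
In F' -> S F' u: add FIRST(F' u) = { a, m, r, u }.
Union: FOLLOW(S) = { #, a, m, r, u }.

{ #, a, m, r, u }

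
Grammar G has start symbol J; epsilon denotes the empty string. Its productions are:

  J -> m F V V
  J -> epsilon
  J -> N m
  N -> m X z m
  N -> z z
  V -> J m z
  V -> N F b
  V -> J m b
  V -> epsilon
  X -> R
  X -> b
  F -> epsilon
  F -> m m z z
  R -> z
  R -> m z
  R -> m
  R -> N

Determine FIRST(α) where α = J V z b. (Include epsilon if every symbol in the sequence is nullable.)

{ m, z }

Add FIRST(J)\{epsilon} = { m, z }; J is nullable, continue.
Add FIRST(V)\{epsilon} = { m, z }; V is nullable, continue.
z is a terminal; add {z} and stop.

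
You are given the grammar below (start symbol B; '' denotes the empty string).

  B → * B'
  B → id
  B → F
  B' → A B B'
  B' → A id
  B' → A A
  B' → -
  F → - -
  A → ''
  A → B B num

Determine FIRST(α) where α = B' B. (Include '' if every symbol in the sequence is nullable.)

Add FIRST(B')\{''} = { *, -, id }; B' is nullable, continue.
Add FIRST(B) = { *, -, id }; B is not nullable, stop.

{ *, -, id }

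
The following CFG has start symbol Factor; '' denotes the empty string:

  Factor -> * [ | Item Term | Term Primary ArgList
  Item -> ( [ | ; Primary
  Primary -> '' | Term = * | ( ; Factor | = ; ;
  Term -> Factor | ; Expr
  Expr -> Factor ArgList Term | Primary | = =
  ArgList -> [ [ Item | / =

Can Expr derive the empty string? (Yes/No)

Expr -> Primary and each of Primary is nullable, so Expr ⇒* ''.

Yes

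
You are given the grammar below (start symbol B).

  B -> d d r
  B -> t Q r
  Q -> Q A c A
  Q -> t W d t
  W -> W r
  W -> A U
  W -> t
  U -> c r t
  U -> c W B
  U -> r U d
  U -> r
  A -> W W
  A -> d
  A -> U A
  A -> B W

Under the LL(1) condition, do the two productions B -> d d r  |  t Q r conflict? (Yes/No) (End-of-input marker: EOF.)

FIRST(d d r) = { d } and FIRST(t Q r) = { t }.
The FIRST sets are disjoint and neither alternative is nullable — no conflict.

No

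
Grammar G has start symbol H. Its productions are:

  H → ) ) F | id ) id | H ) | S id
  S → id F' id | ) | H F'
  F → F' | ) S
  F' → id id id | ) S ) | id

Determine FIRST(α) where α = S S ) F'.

{ ), id }

Add FIRST(S) = { ), id }; S is not nullable, stop.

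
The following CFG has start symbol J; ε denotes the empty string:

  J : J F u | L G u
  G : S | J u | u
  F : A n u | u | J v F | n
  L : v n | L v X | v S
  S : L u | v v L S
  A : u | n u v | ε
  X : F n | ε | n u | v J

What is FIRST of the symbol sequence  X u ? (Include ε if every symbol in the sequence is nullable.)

{ n, u, v }

Add FIRST(X)\{ε} = { n, u, v }; X is nullable, continue.
u is a terminal; add {u} and stop.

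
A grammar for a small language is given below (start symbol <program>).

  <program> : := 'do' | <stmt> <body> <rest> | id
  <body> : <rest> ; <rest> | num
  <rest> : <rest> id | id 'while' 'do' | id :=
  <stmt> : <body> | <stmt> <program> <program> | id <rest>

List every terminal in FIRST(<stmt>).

{ id, num }

From <stmt> : <body>: add FIRST(<body>) = { id, num }.
From <stmt> : <stmt> <program> <program>: add FIRST(<stmt>) = { id, num }.
<stmt> : id <rest> contributes {id}.
Union: FIRST(<stmt>) = { id, num }.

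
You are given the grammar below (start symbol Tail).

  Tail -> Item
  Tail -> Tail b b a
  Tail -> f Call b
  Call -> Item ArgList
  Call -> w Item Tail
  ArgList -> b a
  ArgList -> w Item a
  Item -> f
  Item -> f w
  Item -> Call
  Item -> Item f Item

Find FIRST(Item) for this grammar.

{ f, w }

Item -> f contributes {f}.
Item -> f w contributes {f}.
From Item -> Call: add FIRST(Call) = { f, w }.
From Item -> Item f Item: add FIRST(Item) = { f, w }.
Union: FIRST(Item) = { f, w }.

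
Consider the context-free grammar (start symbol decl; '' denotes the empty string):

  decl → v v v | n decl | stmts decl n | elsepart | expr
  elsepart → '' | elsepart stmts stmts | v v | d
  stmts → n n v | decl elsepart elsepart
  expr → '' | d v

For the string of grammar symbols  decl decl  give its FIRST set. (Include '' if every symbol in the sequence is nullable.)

{ d, n, v, '' }

Add FIRST(decl)\{''} = { d, n, v }; decl is nullable, continue.
Add FIRST(decl)\{''} = { d, n, v }; decl is nullable, continue.
Every symbol is nullable, so include ''.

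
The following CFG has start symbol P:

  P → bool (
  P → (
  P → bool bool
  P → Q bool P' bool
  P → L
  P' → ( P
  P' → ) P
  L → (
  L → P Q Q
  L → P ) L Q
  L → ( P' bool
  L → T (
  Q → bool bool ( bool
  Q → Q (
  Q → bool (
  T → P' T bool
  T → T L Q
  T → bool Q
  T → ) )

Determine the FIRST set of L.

{ (, ), bool }

L → ( contributes {(}.
From L → P Q Q: add FIRST(P) = { (, ), bool }.
From L → P ) L Q: add FIRST(P) = { (, ), bool }.
L → ( P' bool contributes {(}.
From L → T (: add FIRST(T) = { (, ), bool }.
Union: FIRST(L) = { (, ), bool }.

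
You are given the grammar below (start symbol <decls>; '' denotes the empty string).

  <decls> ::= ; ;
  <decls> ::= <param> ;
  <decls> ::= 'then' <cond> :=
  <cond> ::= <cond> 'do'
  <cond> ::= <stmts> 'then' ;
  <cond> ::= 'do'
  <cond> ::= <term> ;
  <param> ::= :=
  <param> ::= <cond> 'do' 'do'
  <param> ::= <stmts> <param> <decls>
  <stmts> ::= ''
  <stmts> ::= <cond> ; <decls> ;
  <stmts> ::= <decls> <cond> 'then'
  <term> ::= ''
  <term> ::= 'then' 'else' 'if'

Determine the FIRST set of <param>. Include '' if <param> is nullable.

{ 'do', 'then', :=, ; }

<param> ::= := contributes {:=}.
From <param> ::= <cond> 'do' 'do': add FIRST(<cond>) = { 'do', 'then', :=, ; }.
From <param> ::= <stmts> <param> <decls>: <stmts> nullable, take FIRST(<stmts>) ∪ FIRST(<param>) = { 'do', 'then', :=, ; }.
Union: FIRST(<param>) = { 'do', 'then', :=, ; }.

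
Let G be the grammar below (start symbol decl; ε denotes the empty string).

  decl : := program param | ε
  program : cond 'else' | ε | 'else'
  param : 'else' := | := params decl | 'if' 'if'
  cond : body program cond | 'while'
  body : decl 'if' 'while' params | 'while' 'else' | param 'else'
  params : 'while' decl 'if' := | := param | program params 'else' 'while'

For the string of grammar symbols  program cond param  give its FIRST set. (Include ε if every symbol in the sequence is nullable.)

{ 'else', 'if', 'while', := }

Add FIRST(program)\{ε} = { 'else', 'if', 'while', := }; program is nullable, continue.
Add FIRST(cond) = { 'else', 'if', 'while', := }; cond is not nullable, stop.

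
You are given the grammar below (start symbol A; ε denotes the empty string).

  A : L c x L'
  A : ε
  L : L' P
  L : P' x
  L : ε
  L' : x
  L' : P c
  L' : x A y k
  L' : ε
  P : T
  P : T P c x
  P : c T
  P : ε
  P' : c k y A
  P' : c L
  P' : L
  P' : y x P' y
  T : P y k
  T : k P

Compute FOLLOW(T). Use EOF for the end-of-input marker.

{ c, k, x, y }

In P : T: T is at the end, add FOLLOW(P) = { c, k, x, y }.
In P : T P c x: add FIRST(P c x) = { c, k, y }.
In P : c T: T is at the end, add FOLLOW(P) = { c, k, x, y }.
Union: FOLLOW(T) = { c, k, x, y }.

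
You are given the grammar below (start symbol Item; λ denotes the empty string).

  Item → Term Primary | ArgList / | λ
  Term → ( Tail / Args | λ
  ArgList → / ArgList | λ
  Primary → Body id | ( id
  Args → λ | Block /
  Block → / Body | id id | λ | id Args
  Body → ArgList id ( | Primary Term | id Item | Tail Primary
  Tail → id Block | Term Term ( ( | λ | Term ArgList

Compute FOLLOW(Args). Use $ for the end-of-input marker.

{ (, /, id }

In Term → ( Tail / Args: Args is at the end, add FOLLOW(Term) = { (, /, id }.
In Block → id Args: Args is at the end, add FOLLOW(Block) = { (, /, id }.
Union: FOLLOW(Args) = { (, /, id }.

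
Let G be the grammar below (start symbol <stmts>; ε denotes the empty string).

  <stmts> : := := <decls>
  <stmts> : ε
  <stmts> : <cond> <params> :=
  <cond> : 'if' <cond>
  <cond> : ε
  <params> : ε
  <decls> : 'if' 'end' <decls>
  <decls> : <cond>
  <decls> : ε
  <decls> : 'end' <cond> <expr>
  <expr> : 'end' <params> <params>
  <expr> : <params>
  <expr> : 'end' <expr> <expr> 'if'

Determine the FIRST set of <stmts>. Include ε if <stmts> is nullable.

<stmts> : := := <decls> contributes {:=}.
<stmts> : ε contributes ε.
From <stmts> : <cond> <params> :=: <cond>, <params> nullable, take FIRST(<cond>) ∪ FIRST(<params>) ∪ {:=} = { 'if', := }.
Union: FIRST(<stmts>) = { 'if', :=, ε }.

{ 'if', :=, ε }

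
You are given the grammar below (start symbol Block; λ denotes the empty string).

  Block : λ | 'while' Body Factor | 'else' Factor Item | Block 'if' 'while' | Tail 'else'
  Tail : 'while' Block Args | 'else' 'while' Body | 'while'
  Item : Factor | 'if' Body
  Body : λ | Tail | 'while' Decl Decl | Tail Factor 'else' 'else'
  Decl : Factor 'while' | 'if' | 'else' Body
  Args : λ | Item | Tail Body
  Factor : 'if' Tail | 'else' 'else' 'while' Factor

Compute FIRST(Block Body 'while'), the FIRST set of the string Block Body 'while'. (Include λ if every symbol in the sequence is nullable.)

Add FIRST(Block)\{λ} = { 'else', 'if', 'while' }; Block is nullable, continue.
Add FIRST(Body)\{λ} = { 'else', 'while' }; Body is nullable, continue.
'while' is a terminal; add {'while'} and stop.

{ 'else', 'if', 'while' }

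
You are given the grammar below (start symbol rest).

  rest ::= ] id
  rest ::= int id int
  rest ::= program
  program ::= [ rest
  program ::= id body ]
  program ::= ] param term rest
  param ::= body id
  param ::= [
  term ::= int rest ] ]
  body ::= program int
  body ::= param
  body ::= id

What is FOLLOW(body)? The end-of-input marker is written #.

{ ], id }

In program ::= id body ]: add FIRST(]) = { ] }.
In param ::= body id: add FIRST(id) = { id }.
Union: FOLLOW(body) = { ], id }.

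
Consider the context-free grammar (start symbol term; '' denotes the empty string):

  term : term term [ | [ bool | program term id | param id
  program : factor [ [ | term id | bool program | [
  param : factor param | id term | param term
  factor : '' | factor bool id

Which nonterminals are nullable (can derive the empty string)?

{ factor }

Directly nullable (have an ''-production): factor.
No other nonterminal has a production whose RHS symbols are all nullable.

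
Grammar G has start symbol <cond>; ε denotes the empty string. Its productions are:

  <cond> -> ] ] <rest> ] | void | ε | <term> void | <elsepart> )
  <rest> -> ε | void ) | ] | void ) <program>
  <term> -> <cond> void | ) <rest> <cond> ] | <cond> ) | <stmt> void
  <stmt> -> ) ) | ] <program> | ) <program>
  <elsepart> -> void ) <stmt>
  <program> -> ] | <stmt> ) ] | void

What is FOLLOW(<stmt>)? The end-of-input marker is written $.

{ ), void }

In <term> -> <stmt> void: add FIRST(void) = { void }.
In <elsepart> -> void ) <stmt>: <stmt> is at the end, add FOLLOW(<elsepart>) = { ) }.
In <program> -> <stmt> ) ]: add FIRST() ]) = { ) }.
Union: FOLLOW(<stmt>) = { ), void }.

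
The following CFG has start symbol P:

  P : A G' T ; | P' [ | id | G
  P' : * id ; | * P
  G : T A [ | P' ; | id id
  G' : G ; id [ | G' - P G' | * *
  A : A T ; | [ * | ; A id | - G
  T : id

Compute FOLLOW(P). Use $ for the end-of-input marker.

{ $, *, ;, [, id }

P is the start symbol, so $ ∈ FOLLOW(P).
In P' : * P: P is at the end, add FOLLOW(P') = { ;, [ }.
In G' : G' - P G': add FIRST(G') = { *, id }.
Union: FOLLOW(P) = { $, *, ;, [, id }.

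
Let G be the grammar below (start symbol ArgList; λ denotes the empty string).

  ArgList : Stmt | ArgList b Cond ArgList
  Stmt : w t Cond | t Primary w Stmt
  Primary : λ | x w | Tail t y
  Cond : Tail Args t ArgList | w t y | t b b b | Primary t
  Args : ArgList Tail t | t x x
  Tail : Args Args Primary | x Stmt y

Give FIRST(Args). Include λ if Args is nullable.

From Args : ArgList Tail t: add FIRST(ArgList) = { t, w }.
Args : t x x contributes {t}.
Union: FIRST(Args) = { t, w }.

{ t, w }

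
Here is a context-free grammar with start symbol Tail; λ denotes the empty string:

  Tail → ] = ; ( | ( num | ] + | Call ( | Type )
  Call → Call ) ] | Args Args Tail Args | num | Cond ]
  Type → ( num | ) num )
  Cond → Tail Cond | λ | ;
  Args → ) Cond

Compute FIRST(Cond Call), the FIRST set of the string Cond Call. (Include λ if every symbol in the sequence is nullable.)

Add FIRST(Cond)\{λ} = { (, ), ;, ], num }; Cond is nullable, continue.
Add FIRST(Call) = { (, ), ;, ], num }; Call is not nullable, stop.

{ (, ), ;, ], num }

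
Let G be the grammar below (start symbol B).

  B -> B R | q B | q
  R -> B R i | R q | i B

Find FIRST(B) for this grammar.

{ q }

From B -> B R: add FIRST(B) = { q }.
B -> q B contributes {q}.
B -> q contributes {q}.
Union: FIRST(B) = { q }.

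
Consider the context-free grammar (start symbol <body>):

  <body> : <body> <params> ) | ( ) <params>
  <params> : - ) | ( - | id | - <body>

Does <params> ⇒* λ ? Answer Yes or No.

No nonterminal in this grammar is nullable.
No production of <params> has an RHS whose symbols are all nullable, so <params> is not nullable.

No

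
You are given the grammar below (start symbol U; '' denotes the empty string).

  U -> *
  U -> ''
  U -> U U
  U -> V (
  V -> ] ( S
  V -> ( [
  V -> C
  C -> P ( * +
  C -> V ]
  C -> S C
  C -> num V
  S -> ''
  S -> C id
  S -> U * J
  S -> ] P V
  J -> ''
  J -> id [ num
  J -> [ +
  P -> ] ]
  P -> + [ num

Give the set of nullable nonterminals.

Directly nullable (have an ''-production): U, S, J.
No other nonterminal has a production whose RHS symbols are all nullable.

{ J, S, U }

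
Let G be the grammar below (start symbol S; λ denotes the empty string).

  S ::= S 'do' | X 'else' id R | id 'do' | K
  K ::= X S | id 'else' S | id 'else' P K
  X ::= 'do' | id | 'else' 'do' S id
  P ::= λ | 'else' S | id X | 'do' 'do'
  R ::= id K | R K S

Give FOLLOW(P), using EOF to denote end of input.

{ 'do', 'else', id }

In K ::= id 'else' P K: add FIRST(K) = { 'do', 'else', id }.
Union: FOLLOW(P) = { 'do', 'else', id }.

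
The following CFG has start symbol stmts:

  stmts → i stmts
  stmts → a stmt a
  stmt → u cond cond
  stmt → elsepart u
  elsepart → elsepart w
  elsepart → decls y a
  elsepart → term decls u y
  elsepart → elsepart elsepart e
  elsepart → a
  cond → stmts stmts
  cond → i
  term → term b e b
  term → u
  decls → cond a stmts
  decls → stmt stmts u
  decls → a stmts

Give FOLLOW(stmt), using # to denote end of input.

{ a, i }

In stmts → a stmt a: add FIRST(a) = { a }.
In decls → stmt stmts u: add FIRST(stmts u) = { a, i }.
Union: FOLLOW(stmt) = { a, i }.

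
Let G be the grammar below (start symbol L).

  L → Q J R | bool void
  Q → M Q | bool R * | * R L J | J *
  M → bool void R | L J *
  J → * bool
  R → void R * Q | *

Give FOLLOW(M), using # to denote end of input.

In Q → M Q: add FIRST(Q) = { *, bool }.
Union: FOLLOW(M) = { *, bool }.

{ *, bool }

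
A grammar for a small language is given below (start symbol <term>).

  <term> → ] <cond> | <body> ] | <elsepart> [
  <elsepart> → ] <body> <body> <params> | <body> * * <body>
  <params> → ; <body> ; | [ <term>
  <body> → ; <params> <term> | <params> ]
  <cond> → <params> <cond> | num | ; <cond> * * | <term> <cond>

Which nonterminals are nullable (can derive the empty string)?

{ } (none)

No nonterminal has an empty production or an RHS whose symbols are all nullable.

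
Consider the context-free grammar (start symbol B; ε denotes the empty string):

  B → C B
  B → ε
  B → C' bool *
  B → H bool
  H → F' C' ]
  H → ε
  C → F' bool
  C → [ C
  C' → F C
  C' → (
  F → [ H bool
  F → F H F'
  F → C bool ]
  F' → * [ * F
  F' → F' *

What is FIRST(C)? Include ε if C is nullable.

From C → F' bool: add FIRST(F') = { * }.
C → [ C contributes {[}.
Union: FIRST(C) = { *, [ }.

{ *, [ }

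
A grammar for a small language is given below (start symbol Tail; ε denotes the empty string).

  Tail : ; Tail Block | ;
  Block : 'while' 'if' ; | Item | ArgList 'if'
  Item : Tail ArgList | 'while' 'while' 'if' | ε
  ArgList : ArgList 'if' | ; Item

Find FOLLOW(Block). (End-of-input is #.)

{ #, 'while', ; }

In Tail : ; Tail Block: Block is at the end, add FOLLOW(Tail) = { #, 'while', ; }.
Union: FOLLOW(Block) = { #, 'while', ; }.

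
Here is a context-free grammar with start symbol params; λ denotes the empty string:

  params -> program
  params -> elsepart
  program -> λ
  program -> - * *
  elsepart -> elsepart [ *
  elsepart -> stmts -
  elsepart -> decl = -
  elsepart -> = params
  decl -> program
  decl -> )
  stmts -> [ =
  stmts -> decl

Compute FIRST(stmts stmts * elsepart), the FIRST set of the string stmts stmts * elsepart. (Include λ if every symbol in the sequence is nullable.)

{ ), *, -, [ }

Add FIRST(stmts)\{λ} = { ), -, [ }; stmts is nullable, continue.
Add FIRST(stmts)\{λ} = { ), -, [ }; stmts is nullable, continue.
* is a terminal; add {*} and stop.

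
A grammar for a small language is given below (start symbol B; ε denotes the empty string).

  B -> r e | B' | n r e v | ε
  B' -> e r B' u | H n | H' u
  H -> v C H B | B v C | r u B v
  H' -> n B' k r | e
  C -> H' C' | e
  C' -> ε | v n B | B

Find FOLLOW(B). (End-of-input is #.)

{ #, e, n, r, v }

B is the start symbol, so # ∈ FOLLOW(B).
In H -> v C H B: B is at the end, add FOLLOW(H) = { e, n, r, v }.
In H -> B v C: add FIRST(v C) = { v }.
In H -> r u B v: add FIRST(v) = { v }.
In C' -> v n B: B is at the end, add FOLLOW(C') = { e, n, r, v }.
In C' -> B: B is at the end, add FOLLOW(C') = { e, n, r, v }.
Union: FOLLOW(B) = { #, e, n, r, v }.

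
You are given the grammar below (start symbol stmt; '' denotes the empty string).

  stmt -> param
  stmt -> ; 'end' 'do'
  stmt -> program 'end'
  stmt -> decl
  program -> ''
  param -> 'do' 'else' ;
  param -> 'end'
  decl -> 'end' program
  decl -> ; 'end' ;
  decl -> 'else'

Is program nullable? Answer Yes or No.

Yes

program has an ''-production, so program ⇒ ''.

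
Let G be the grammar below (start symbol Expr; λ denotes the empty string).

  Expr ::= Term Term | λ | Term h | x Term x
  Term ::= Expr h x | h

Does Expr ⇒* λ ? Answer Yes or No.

Yes

Expr has an λ-production, so Expr ⇒ λ.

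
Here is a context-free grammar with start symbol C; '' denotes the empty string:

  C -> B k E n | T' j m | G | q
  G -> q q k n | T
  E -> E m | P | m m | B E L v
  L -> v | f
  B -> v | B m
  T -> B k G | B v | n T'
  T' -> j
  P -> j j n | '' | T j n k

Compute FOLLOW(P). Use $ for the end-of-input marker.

{ f, m, n, v }

In E -> P: P is at the end, add FOLLOW(E) = { f, m, n, v }.
Union: FOLLOW(P) = { f, m, n, v }.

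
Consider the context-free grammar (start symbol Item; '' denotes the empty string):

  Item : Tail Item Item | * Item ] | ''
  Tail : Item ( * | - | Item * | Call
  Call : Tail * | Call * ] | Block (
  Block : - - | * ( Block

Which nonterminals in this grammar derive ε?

{ Item }

Directly nullable (have an ''-production): Item.
No other nonterminal has a production whose RHS symbols are all nullable.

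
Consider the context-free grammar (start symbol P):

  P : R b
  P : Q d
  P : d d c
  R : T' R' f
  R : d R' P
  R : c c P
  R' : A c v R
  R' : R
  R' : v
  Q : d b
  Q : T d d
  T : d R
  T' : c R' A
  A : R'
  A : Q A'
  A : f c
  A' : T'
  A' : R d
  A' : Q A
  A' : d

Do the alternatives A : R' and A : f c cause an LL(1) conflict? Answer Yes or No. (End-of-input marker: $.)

FIRST(R') = { c, d, f, v } and FIRST(f c) = { f }.
Both contain f, so the two alternatives are not disjoint — LL(1) conflict.

Yes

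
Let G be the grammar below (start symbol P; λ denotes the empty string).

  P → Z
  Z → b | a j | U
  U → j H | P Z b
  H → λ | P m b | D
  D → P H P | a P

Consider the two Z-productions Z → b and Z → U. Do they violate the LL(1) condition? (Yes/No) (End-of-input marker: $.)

Yes

FIRST(b) = { b } and FIRST(U) = { a, b, j }.
Both contain b, so the two alternatives are not disjoint — LL(1) conflict.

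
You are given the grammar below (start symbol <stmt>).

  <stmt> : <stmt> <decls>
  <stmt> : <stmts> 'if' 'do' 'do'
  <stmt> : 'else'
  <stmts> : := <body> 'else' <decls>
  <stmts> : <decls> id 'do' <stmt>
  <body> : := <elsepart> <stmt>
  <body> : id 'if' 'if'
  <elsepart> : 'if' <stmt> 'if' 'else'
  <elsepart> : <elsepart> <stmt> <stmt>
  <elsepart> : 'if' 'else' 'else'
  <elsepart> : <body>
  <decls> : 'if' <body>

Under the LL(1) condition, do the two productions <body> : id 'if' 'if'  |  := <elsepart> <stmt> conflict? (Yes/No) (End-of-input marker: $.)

FIRST(id 'if' 'if') = { id } and FIRST(:= <elsepart> <stmt>) = { := }.
The FIRST sets are disjoint and neither alternative is nullable — no conflict.

No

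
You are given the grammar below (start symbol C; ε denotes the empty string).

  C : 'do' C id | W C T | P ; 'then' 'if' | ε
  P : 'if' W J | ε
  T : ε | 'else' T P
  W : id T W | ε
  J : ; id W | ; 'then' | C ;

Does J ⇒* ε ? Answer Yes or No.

Nullable nonterminals: C, P, T, W.
No production of J has an RHS whose symbols are all nullable, so J is not nullable.

No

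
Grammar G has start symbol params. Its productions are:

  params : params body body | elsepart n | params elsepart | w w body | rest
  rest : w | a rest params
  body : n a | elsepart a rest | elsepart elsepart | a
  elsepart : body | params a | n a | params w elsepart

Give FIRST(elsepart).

From elsepart : body: add FIRST(body) = { a, n, w }.
From elsepart : params a: add FIRST(params) = { a, n, w }.
elsepart : n a contributes {n}.
From elsepart : params w elsepart: add FIRST(params) = { a, n, w }.
Union: FIRST(elsepart) = { a, n, w }.

{ a, n, w }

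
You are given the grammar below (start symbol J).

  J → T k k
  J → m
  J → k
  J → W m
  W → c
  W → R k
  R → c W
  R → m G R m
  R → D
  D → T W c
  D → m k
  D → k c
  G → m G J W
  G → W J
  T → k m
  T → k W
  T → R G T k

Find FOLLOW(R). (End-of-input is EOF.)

{ c, k, m }

In W → R k: add FIRST(k) = { k }.
In R → m G R m: add FIRST(m) = { m }.
In T → R G T k: add FIRST(G T k) = { c, k, m }.
Union: FOLLOW(R) = { c, k, m }.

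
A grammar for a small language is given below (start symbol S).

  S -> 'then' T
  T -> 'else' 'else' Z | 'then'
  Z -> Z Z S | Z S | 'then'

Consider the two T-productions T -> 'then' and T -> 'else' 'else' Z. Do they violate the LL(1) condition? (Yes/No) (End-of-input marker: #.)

No

FIRST('then') = { 'then' } and FIRST('else' 'else' Z) = { 'else' }.
The FIRST sets are disjoint and neither alternative is nullable — no conflict.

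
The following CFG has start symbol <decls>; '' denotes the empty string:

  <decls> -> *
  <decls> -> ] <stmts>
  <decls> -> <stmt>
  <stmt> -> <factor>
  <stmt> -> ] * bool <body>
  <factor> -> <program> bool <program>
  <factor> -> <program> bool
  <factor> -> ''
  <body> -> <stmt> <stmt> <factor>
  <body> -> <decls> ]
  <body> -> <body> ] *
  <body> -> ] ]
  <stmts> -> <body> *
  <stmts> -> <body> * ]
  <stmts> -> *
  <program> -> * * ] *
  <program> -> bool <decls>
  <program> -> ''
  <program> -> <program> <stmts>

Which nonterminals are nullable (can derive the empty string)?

Directly nullable (have an ''-production): <factor>, <program>.
<body> -> <stmt> <stmt> <factor> with every symbol nullable, so <body> is nullable.
<stmt> -> <factor> with every symbol nullable, so <stmt> is nullable.
<decls> -> <stmt> with every symbol nullable, so <decls> is nullable.
No other nonterminal has a production whose RHS symbols are all nullable.

{ <body>, <decls>, <factor>, <program>, <stmt> }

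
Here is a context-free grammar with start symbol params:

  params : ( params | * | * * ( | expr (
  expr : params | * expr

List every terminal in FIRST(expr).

{ (, * }

From expr : params: add FIRST(params) = { (, * }.
expr : * expr contributes {*}.
Union: FIRST(expr) = { (, * }.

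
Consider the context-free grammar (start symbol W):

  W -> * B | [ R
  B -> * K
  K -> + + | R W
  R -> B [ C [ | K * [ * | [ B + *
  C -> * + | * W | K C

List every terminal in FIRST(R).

{ *, +, [ }

From R -> B [ C [: add FIRST(B) = { * }.
From R -> K * [ *: add FIRST(K) = { *, +, [ }.
R -> [ B + * contributes {[}.
Union: FIRST(R) = { *, +, [ }.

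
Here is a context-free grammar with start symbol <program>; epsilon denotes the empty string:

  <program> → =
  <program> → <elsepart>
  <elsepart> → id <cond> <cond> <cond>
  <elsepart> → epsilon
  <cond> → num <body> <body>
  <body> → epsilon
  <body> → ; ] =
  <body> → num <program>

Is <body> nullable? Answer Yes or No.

Yes

<body> has an epsilon-production, so <body> ⇒ epsilon.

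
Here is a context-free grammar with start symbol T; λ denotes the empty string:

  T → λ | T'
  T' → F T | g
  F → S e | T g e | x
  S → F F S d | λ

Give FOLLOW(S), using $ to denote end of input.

In F → S e: add FIRST(e) = { e }.
In S → F F S d: add FIRST(d) = { d }.
Union: FOLLOW(S) = { d, e }.

{ d, e }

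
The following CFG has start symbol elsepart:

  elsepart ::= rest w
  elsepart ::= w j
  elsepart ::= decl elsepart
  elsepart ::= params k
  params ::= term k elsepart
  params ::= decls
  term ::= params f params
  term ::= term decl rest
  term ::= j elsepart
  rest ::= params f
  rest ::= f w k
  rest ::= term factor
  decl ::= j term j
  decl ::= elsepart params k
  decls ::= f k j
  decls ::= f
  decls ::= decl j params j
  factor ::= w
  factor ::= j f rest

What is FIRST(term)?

{ f, j, w }

From term ::= params f params: add FIRST(params) = { f, j, w }.
From term ::= term decl rest: add FIRST(term) = { f, j, w }.
term ::= j elsepart contributes {j}.
Union: FIRST(term) = { f, j, w }.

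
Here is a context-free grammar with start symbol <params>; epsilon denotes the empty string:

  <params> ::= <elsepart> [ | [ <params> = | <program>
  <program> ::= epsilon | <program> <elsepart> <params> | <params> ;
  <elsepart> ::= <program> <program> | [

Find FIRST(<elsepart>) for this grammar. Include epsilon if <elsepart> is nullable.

{ ;, [, epsilon }

From <elsepart> ::= <program> <program>: <program>, <program> nullable, take FIRST(<program>) ∪ FIRST(<program>) = { ;, [ }; also epsilon since the whole RHS is nullable.
<elsepart> ::= [ contributes {[}.
Union: FIRST(<elsepart>) = { ;, [, epsilon }.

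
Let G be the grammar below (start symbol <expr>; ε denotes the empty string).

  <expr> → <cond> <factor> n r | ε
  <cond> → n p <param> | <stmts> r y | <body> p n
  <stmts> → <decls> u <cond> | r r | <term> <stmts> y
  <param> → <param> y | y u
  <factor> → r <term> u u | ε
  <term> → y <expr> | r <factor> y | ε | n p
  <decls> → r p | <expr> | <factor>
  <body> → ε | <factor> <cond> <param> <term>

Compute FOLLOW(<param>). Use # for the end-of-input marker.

{ n, p, r, y }

In <cond> → n p <param>: <param> is at the end, add FOLLOW(<cond>) = { n, r, y }.
In <param> → <param> y: add FIRST(y) = { y }.
In <body> → <factor> <cond> <param> <term>: add FIRST(<term>)\{ε} = { n, r, y }.
  Since <term> is nullable, also add FOLLOW(<body>) = { p }.
Union: FOLLOW(<param>) = { n, p, r, y }.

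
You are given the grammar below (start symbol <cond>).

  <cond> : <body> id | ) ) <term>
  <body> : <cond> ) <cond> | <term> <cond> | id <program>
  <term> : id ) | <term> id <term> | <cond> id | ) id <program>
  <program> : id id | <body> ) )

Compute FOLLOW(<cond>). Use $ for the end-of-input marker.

<cond> is the start symbol, so $ ∈ FOLLOW(<cond>).
In <body> : <cond> ) <cond>: add FIRST() <cond>) = { ) }.
In <body> : <cond> ) <cond>: <cond> is at the end, add FOLLOW(<body>) = { ), id }.
In <body> : <term> <cond>: <cond> is at the end, add FOLLOW(<body>) = { ), id }.
In <term> : <cond> id: add FIRST(id) = { id }.
Union: FOLLOW(<cond>) = { $, ), id }.

{ $, ), id }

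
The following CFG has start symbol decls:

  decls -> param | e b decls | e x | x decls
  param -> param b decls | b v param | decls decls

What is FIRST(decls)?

{ b, e, x }

From decls -> param: add FIRST(param) = { b, e, x }.
decls -> e b decls contributes {e}.
decls -> e x contributes {e}.
decls -> x decls contributes {x}.
Union: FIRST(decls) = { b, e, x }.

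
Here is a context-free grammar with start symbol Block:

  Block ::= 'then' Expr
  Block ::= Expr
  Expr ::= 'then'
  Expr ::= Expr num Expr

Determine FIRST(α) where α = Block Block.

Add FIRST(Block) = { 'then' }; Block is not nullable, stop.

{ 'then' }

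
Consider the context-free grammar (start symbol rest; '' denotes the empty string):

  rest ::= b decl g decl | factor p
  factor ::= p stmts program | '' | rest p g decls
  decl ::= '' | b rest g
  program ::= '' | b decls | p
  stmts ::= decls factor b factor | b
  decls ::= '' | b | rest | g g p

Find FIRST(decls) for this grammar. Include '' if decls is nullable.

{ b, g, p, '' }

decls ::= '' contributes ''.
decls ::= b contributes {b}.
From decls ::= rest: add FIRST(rest) = { b, p }.
decls ::= g g p contributes {g}.
Union: FIRST(decls) = { b, g, p, '' }.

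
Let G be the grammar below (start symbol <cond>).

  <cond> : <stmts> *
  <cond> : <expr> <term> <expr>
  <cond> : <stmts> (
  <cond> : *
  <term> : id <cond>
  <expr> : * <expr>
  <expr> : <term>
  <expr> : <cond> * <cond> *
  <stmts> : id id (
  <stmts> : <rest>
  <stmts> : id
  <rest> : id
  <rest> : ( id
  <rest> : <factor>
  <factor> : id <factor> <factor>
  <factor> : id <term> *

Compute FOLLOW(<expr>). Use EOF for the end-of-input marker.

{ EOF, (, *, id }

In <cond> : <expr> <term> <expr>: add FIRST(<term> <expr>) = { id }.
In <cond> : <expr> <term> <expr>: <expr> is at the end, add FOLLOW(<cond>) = { EOF, (, *, id }.
In <expr> : * <expr>: <expr> is at the end, add FOLLOW(<expr>) = { EOF, (, *, id }.
Union: FOLLOW(<expr>) = { EOF, (, *, id }.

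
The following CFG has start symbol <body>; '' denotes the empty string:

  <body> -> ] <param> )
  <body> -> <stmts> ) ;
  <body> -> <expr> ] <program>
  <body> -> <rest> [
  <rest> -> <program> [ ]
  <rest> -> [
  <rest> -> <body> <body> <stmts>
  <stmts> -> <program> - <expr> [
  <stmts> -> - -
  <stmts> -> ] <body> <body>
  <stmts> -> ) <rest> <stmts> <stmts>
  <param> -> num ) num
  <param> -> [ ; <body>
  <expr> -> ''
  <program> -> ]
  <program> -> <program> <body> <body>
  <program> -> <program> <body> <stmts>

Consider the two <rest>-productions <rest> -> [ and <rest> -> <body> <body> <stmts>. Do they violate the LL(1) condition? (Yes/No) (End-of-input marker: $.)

Yes

FIRST([) = { [ } and FIRST(<body> <body> <stmts>) = { ), -, [, ] }.
Both contain [, so the two alternatives are not disjoint — LL(1) conflict.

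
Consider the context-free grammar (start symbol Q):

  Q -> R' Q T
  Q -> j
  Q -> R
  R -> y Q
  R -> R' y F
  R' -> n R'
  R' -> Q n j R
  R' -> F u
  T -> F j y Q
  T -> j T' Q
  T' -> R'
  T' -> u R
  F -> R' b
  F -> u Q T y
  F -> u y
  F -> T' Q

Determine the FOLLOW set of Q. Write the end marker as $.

{ $, b, j, n, u, y }

Q is the start symbol, so $ ∈ FOLLOW(Q).
In Q -> R' Q T: add FIRST(T) = { j, n, u, y }.
In R -> y Q: Q is at the end, add FOLLOW(R) = { $, b, j, n, u, y }.
In R' -> Q n j R: add FIRST(n j R) = { n }.
In T -> F j y Q: Q is at the end, add FOLLOW(T) = { $, b, j, n, u, y }.
In T -> j T' Q: Q is at the end, add FOLLOW(T) = { $, b, j, n, u, y }.
In F -> u Q T y: add FIRST(T y) = { j, n, u, y }.
In F -> T' Q: Q is at the end, add FOLLOW(F) = { $, b, j, n, u, y }.
Union: FOLLOW(Q) = { $, b, j, n, u, y }.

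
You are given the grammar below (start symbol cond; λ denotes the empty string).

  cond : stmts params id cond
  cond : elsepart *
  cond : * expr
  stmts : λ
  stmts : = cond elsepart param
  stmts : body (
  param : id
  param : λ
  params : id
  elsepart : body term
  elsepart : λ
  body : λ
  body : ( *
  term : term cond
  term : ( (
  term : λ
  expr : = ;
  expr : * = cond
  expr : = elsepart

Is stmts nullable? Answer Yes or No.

stmts has an λ-production, so stmts ⇒ λ.

Yes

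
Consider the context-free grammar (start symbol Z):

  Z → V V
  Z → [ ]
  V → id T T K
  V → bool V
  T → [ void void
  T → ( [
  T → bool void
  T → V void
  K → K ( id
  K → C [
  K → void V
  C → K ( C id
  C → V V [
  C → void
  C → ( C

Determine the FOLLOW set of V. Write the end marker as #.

In Z → V V: add FIRST(V) = { bool, id }.
In Z → V V: V is at the end, add FOLLOW(Z) = { # }.
In V → bool V: V is at the end, add FOLLOW(V) = { #, (, [, bool, id, void }.
In T → V void: add FIRST(void) = { void }.
In K → void V: V is at the end, add FOLLOW(K) = { #, (, [, bool, id, void }.
In C → V V [: add FIRST(V [) = { bool, id }.
In C → V V [: add FIRST([) = { [ }.
Union: FOLLOW(V) = { #, (, [, bool, id, void }.

{ #, (, [, bool, id, void }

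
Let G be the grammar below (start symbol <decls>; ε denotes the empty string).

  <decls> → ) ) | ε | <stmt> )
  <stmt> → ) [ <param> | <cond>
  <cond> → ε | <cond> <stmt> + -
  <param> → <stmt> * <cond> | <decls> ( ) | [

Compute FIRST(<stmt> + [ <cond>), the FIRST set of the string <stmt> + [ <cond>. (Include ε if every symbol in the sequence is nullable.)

Add FIRST(<stmt>)\{ε} = { ), + }; <stmt> is nullable, continue.
+ is a terminal; add {+} and stop.

{ ), + }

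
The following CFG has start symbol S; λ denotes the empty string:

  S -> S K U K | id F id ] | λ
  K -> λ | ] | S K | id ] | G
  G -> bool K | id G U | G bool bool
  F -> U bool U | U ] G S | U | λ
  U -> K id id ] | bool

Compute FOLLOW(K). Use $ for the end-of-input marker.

{ $, ], bool, id }

In S -> S K U K: add FIRST(U K) = { ], bool, id }.
In S -> S K U K: K is at the end, add FOLLOW(S) = { $, ], bool, id }.
In K -> S K: K is at the end, add FOLLOW(K) = { $, ], bool, id }.
In G -> bool K: K is at the end, add FOLLOW(G) = { $, ], bool, id }.
In U -> K id id ]: add FIRST(id id ]) = { id }.
Union: FOLLOW(K) = { $, ], bool, id }.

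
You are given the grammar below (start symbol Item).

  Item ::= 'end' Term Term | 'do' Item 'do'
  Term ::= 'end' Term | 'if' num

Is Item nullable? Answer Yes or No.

No

No nonterminal in this grammar is nullable.
No production of Item has an RHS whose symbols are all nullable, so Item is not nullable.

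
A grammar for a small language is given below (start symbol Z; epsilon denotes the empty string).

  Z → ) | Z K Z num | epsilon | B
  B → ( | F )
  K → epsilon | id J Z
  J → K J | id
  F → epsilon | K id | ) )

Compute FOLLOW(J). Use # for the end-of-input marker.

In K → id J Z: add FIRST(Z)\{epsilon} = { (, ), id, num }.
  Since Z is nullable, also add FOLLOW(K) = { (, ), id, num }.
In J → K J: J is at the end, add FOLLOW(J) = { (, ), id, num }.
Union: FOLLOW(J) = { (, ), id, num }.

{ (, ), id, num }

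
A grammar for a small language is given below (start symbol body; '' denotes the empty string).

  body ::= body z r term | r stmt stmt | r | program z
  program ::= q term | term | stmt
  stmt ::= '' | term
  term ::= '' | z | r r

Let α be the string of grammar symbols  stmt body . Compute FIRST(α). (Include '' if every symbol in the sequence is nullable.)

Add FIRST(stmt)\{''} = { r, z }; stmt is nullable, continue.
Add FIRST(body) = { q, r, z }; body is not nullable, stop.

{ q, r, z }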